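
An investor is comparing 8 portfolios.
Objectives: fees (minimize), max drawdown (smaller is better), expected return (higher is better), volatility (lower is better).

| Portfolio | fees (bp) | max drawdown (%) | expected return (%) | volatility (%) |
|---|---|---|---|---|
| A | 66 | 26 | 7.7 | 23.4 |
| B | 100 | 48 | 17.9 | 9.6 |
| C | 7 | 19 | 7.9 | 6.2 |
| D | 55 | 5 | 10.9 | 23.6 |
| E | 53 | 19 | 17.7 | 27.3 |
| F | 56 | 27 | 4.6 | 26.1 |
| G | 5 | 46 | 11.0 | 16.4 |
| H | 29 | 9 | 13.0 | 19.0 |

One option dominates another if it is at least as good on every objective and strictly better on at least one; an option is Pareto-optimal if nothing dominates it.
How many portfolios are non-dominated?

A: dominated by C (fees 7≤66, max drawdown 19≤26, expected return 7.9≥7.7, volatility 6.2≤23.4).
B: not dominated (best expected return).
C: not dominated (best volatility).
D: not dominated (best max drawdown).
E: not dominated.
F: dominated by C (fees 7≤56, max drawdown 19≤27, expected return 7.9≥4.6, volatility 6.2≤26.1).
G: not dominated (best fees).
H: not dominated.
Pareto-optimal: B, C, D, E, G, H → 6.

6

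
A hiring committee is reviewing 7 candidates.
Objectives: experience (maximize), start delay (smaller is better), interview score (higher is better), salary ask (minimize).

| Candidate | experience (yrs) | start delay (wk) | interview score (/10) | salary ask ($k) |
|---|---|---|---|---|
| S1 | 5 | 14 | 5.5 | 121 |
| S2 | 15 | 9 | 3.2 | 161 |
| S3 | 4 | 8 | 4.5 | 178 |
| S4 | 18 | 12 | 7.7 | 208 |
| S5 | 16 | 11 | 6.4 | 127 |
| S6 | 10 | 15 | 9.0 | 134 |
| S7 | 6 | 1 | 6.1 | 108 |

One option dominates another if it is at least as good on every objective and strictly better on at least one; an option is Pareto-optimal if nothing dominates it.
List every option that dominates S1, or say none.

S7

S7: experience 6≥5, start delay 1≤14, interview score 6.1≥5.5, salary ask 108≤121 — dominates S1.
Others (S2, S3, S4, S5, S6) are each worse than S1 on at least one objective.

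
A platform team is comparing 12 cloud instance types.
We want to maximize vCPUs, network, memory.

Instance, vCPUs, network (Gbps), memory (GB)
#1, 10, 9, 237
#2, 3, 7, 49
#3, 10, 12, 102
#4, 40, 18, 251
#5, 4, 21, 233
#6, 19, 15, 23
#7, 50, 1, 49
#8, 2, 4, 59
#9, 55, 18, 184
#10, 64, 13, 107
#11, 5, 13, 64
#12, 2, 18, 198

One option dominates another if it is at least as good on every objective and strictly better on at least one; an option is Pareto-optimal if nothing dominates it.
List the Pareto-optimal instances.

#4, #5, #9, #10

#1: dominated by #4 (vCPUs 40≥10, network 18≥9, memory 251≥237).
#2: dominated by #1 (vCPUs 10≥3, network 9≥7, memory 237≥49).
#3: dominated by #4 (vCPUs 40≥10, network 18≥12, memory 251≥102).
#4: not dominated (best memory).
#5: not dominated (best network).
#6: dominated by #4 (vCPUs 40≥19, network 18≥15, memory 251≥23).
#7: dominated by #9 (vCPUs 55≥50, network 18≥1, memory 184≥49).
#8: dominated by #1 (vCPUs 10≥2, network 9≥4, memory 237≥59).
#9: not dominated.
#10: not dominated (best vCPUs).
#11: dominated by #4 (vCPUs 40≥5, network 18≥13, memory 251≥64).
#12: dominated by #4 (vCPUs 40≥2, network 18≥18, memory 251≥198).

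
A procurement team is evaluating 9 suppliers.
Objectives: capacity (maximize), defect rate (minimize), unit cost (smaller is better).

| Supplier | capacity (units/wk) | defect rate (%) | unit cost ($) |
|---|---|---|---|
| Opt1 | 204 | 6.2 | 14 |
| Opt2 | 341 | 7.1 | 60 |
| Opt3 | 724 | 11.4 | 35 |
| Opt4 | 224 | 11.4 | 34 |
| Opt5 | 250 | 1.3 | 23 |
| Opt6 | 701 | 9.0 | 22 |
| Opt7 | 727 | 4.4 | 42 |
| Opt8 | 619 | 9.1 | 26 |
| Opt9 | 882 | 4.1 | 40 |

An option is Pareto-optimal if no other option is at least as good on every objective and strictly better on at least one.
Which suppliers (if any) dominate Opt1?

none

Opt2: worse on defect rate (7.1 vs 6.2).
Opt3: worse on defect rate (11.4 vs 6.2).
Opt4: worse on defect rate (11.4 vs 6.2).
Opt5: worse on unit cost (23 vs 14).
Opt6: worse on defect rate (9.0 vs 6.2).
Opt7: worse on unit cost (42 vs 14).
Opt8: worse on defect rate (9.1 vs 6.2).
Opt9: worse on unit cost (40 vs 14).
No option dominates Opt1.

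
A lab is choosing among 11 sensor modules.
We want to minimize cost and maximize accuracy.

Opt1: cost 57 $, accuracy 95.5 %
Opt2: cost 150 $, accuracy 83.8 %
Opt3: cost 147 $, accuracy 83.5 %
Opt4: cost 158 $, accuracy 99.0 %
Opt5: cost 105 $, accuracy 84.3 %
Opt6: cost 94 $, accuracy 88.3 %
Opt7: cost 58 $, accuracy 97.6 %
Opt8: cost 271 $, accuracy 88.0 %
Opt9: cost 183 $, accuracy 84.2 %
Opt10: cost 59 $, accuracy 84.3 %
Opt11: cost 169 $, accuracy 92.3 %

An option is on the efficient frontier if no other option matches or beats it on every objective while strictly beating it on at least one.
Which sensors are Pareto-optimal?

Opt1: not dominated (best cost).
Opt2: dominated by Opt1 (cost 57≤150, accuracy 95.5≥83.8).
Opt3: dominated by Opt1 (cost 57≤147, accuracy 95.5≥83.5).
Opt4: not dominated (best accuracy).
Opt5: dominated by Opt1 (cost 57≤105, accuracy 95.5≥84.3).
Opt6: dominated by Opt1 (cost 57≤94, accuracy 95.5≥88.3).
Opt7: not dominated.
Opt8: dominated by Opt1 (cost 57≤271, accuracy 95.5≥88.0).
Opt9: dominated by Opt1 (cost 57≤183, accuracy 95.5≥84.2).
Opt10: dominated by Opt1 (cost 57≤59, accuracy 95.5≥84.3).
Opt11: dominated by Opt1 (cost 57≤169, accuracy 95.5≥92.3).

Opt1, Opt4, Opt7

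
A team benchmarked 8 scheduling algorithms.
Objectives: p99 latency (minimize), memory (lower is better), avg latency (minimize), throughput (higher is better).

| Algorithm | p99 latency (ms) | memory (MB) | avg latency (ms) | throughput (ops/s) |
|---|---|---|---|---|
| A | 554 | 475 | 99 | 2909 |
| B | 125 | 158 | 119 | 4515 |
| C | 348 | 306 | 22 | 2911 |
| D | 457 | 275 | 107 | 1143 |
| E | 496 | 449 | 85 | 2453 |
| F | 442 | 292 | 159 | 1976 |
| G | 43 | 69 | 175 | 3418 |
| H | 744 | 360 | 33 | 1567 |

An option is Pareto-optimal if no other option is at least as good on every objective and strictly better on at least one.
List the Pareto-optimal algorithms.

B, C, D, G

A: dominated by C (p99 latency 348≤554, memory 306≤475, avg latency 22≤99, throughput 2911≥2909).
B: not dominated (best throughput).
C: not dominated (best avg latency).
D: not dominated.
E: dominated by C (p99 latency 348≤496, memory 306≤449, avg latency 22≤85, throughput 2911≥2453).
F: dominated by B (p99 latency 125≤442, memory 158≤292, avg latency 119≤159, throughput 4515≥1976).
G: not dominated (best p99 latency).
H: dominated by C (p99 latency 348≤744, memory 306≤360, avg latency 22≤33, throughput 2911≥1567).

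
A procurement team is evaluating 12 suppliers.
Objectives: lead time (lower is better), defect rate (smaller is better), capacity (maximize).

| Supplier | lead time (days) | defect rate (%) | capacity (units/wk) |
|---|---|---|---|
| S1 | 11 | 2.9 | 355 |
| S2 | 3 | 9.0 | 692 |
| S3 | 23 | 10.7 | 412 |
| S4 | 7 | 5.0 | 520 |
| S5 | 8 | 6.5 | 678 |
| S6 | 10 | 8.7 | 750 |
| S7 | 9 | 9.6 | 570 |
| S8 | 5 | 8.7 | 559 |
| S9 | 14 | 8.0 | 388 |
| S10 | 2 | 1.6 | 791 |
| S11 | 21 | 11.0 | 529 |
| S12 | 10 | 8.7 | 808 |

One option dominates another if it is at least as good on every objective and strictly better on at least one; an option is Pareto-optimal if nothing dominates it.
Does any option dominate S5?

Yes

S10 vs S5: lead time 2≤8, defect rate 1.6≤6.5, capacity 791≥678 — S10 is at least as good on every objective and strictly better on at least one, so S10 dominates S5.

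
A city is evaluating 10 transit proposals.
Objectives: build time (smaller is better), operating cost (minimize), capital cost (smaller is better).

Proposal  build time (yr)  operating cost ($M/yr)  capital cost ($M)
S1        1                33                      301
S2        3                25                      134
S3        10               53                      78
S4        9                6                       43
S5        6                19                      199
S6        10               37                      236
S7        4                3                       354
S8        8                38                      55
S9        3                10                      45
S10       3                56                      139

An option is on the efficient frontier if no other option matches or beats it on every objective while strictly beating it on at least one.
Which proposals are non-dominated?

S1: not dominated (best build time).
S2: dominated by S9 (build time 3≤3, operating cost 10≤25, capital cost 45≤134).
S3: dominated by S4 (build time 9≤10, operating cost 6≤53, capital cost 43≤78).
S4: not dominated (best capital cost).
S5: dominated by S9 (build time 3≤6, operating cost 10≤19, capital cost 45≤199).
S6: dominated by S2 (build time 3≤10, operating cost 25≤37, capital cost 134≤236).
S7: not dominated (best operating cost).
S8: dominated by S9 (build time 3≤8, operating cost 10≤38, capital cost 45≤55).
S9: not dominated.
S10: dominated by S2 (build time 3≤3, operating cost 25≤56, capital cost 134≤139).

S1, S4, S7, S9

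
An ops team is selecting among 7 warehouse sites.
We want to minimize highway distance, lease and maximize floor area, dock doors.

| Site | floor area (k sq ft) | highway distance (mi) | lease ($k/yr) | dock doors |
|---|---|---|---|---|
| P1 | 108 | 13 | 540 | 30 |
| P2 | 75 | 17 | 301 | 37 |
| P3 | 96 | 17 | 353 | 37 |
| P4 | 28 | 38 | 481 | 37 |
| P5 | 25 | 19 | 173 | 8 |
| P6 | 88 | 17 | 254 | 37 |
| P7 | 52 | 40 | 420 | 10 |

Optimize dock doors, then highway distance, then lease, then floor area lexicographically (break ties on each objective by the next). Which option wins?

P6

First maximize dock doors: best is 37, kept {P2, P3, P4, P6}.
Then minimize highway distance: best is 17, kept {P2, P3, P6}.
Then minimize lease: best is 254, kept {P6}.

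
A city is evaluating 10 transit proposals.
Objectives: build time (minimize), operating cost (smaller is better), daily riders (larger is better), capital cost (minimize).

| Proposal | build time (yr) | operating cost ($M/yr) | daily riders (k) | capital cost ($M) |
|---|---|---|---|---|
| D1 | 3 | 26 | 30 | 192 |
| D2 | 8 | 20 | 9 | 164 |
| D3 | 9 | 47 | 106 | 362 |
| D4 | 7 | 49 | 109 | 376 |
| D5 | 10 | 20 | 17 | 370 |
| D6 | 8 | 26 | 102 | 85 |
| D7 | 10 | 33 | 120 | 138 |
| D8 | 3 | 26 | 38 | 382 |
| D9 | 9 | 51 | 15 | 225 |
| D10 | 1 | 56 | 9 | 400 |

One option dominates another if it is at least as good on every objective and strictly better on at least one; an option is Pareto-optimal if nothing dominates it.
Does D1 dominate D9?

Yes

D1 vs D9: build time 3≤9, operating cost 26≤51, daily riders 30≥15, capital cost 192≤225 — D1 is at least as good on every objective with at least one strict improvement.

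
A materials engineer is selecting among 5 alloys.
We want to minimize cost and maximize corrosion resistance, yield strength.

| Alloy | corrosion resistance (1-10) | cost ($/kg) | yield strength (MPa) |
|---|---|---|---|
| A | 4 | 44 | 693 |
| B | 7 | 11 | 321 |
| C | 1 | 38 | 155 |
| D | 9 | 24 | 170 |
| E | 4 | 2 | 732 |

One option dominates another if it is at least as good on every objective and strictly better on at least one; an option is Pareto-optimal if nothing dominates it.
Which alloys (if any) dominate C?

B, D, E

B: corrosion resistance 7≥1, cost 11≤38, yield strength 321≥155 — dominates C.
D: corrosion resistance 9≥1, cost 24≤38, yield strength 170≥155 — dominates C.
E: corrosion resistance 4≥1, cost 2≤38, yield strength 732≥155 — dominates C.
Others (A) are each worse than C on at least one objective.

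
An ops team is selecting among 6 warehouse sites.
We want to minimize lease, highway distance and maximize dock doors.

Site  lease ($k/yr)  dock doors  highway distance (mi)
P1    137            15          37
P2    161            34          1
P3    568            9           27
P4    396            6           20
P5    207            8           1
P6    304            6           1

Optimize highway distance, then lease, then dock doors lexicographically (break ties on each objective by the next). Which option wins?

First minimize highway distance: best is 1, kept {P2, P5, P6}.
Then minimize lease: best is 161, kept {P2}.

P2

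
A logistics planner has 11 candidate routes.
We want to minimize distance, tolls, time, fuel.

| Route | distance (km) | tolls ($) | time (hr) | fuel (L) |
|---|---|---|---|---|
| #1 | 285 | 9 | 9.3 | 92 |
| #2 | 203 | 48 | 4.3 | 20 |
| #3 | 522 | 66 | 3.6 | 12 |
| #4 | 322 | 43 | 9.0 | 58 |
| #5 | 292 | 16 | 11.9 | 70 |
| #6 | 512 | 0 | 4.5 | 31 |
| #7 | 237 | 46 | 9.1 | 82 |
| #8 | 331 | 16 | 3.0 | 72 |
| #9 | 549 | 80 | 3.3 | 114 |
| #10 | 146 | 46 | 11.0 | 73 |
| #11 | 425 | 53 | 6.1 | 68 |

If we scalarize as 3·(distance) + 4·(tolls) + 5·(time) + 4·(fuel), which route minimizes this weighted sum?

#1: 3·285 + 4·9 + 5·9.3 + 4·92 = 1305.5
#2: 3·203 + 4·48 + 5·4.3 + 4·20 = 902.5
#3: 3·522 + 4·66 + 5·3.6 + 4·12 = 1896.0
#4: 3·322 + 4·43 + 5·9.0 + 4·58 = 1415.0
#5: 3·292 + 4·16 + 5·11.9 + 4·70 = 1279.5
#6: 3·512 + 4·0 + 5·4.5 + 4·31 = 1682.5
#7: 3·237 + 4·46 + 5·9.1 + 4·82 = 1268.5
#8: 3·331 + 4·16 + 5·3.0 + 4·72 = 1360.0
#9: 3·549 + 4·80 + 5·3.3 + 4·114 = 2439.5
#10: 3·146 + 4·46 + 5·11.0 + 4·73 = 969.0
#11: 3·425 + 4·53 + 5·6.1 + 4·68 = 1789.5
Lowest: #2 at 902.5.

#2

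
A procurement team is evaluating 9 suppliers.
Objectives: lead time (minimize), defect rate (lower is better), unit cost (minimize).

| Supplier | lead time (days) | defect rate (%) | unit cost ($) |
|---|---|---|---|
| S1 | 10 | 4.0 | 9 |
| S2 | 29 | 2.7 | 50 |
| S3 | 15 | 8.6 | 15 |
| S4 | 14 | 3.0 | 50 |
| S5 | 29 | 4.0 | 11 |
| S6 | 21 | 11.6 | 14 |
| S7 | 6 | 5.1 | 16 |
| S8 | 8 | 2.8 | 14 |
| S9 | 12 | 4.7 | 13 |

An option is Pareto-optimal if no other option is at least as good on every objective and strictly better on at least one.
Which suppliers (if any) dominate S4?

S8: lead time 8≤14, defect rate 2.8≤3.0, unit cost 14≤50 — dominates S4.
Others (S1, S2, S3, S5, S6, S7, S9) are each worse than S4 on at least one objective.

S8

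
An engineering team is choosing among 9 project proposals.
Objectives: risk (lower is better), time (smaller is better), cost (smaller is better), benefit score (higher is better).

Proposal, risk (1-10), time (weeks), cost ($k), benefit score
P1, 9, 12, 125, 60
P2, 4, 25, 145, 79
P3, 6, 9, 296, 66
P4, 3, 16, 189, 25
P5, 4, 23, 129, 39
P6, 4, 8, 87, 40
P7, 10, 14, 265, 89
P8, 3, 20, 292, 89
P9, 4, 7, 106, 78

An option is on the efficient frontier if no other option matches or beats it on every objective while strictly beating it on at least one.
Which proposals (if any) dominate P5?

P6: risk 4≤4, time 8≤23, cost 87≤129, benefit score 40≥39 — dominates P5.
P9: risk 4≤4, time 7≤23, cost 106≤129, benefit score 78≥39 — dominates P5.
Others (P1, P2, P3, P4, P7, P8) are each worse than P5 on at least one objective.

P6, P9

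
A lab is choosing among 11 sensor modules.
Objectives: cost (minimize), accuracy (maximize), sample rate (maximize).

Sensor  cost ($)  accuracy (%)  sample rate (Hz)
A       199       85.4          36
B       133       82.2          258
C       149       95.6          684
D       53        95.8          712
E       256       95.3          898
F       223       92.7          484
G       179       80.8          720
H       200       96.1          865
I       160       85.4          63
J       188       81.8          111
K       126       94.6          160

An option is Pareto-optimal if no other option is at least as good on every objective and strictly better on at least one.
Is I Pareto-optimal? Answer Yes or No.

C vs I: cost 149≤160, accuracy 95.6≥85.4, sample rate 684≥63 — C is at least as good on every objective and strictly better on at least one, so C dominates I.

No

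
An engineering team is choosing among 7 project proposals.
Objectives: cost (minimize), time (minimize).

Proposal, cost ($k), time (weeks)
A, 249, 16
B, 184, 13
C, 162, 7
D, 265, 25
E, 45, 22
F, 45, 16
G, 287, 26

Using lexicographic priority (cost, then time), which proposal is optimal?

First minimize cost: best is 45, kept {E, F}.
Then minimize time: best is 16, kept {F}.

F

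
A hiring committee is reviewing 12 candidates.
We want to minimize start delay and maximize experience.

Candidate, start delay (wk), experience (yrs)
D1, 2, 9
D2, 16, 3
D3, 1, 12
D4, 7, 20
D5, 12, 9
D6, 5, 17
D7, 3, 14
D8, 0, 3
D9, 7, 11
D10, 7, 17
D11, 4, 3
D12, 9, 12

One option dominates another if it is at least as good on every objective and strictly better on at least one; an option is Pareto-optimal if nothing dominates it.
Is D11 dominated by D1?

D1 vs D11: start delay 2≤4, experience 9≥3 — D1 is at least as good on every objective with at least one strict improvement.

Yes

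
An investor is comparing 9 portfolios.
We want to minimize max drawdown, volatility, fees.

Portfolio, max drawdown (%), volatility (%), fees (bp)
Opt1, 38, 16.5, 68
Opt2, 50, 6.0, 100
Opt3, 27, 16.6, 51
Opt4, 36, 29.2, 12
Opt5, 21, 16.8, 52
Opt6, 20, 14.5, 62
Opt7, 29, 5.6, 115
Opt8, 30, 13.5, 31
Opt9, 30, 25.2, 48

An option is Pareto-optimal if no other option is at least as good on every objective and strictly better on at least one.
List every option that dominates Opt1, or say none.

Opt6: max drawdown 20≤38, volatility 14.5≤16.5, fees 62≤68 — dominates Opt1.
Opt8: max drawdown 30≤38, volatility 13.5≤16.5, fees 31≤68 — dominates Opt1.
Others (Opt2, Opt3, Opt4, Opt5, Opt7, Opt9) are each worse than Opt1 on at least one objective.

Opt6, Opt8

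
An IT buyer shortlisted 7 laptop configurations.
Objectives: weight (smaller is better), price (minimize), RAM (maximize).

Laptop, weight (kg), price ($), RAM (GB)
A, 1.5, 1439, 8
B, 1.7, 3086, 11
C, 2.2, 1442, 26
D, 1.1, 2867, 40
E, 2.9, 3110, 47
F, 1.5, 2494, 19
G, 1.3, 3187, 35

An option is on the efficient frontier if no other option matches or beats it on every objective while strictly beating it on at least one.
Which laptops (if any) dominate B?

D: weight 1.1≤1.7, price 2867≤3086, RAM 40≥11 — dominates B.
F: weight 1.5≤1.7, price 2494≤3086, RAM 19≥11 — dominates B.
Others (A, C, E, G) are each worse than B on at least one objective.

D, F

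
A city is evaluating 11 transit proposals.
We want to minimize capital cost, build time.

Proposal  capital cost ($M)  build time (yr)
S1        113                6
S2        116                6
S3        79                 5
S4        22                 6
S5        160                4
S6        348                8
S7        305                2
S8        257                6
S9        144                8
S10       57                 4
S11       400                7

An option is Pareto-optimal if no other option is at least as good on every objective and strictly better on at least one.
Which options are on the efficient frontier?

S4, S7, S10

S1: dominated by S3 (capital cost 79≤113, build time 5≤6).
S2: dominated by S1 (capital cost 113≤116, build time 6≤6).
S3: dominated by S10 (capital cost 57≤79, build time 4≤5).
S4: not dominated (best capital cost).
S5: dominated by S10 (capital cost 57≤160, build time 4≤4).
S6: dominated by S1 (capital cost 113≤348, build time 6≤8).
S7: not dominated (best build time).
S8: dominated by S1 (capital cost 113≤257, build time 6≤6).
S9: dominated by S1 (capital cost 113≤144, build time 6≤8).
S10: not dominated.
S11: dominated by S1 (capital cost 113≤400, build time 6≤7).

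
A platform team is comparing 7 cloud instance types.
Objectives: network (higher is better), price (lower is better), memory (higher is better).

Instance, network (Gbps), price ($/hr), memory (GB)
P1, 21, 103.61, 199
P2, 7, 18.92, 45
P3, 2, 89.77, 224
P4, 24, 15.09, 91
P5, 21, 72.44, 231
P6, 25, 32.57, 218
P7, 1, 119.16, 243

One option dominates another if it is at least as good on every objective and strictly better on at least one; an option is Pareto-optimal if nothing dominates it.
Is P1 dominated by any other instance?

P5 vs P1: network 21≥21, price 72.44≤103.61, memory 231≥199 — P5 is at least as good on every objective and strictly better on at least one, so P5 dominates P1.

Yes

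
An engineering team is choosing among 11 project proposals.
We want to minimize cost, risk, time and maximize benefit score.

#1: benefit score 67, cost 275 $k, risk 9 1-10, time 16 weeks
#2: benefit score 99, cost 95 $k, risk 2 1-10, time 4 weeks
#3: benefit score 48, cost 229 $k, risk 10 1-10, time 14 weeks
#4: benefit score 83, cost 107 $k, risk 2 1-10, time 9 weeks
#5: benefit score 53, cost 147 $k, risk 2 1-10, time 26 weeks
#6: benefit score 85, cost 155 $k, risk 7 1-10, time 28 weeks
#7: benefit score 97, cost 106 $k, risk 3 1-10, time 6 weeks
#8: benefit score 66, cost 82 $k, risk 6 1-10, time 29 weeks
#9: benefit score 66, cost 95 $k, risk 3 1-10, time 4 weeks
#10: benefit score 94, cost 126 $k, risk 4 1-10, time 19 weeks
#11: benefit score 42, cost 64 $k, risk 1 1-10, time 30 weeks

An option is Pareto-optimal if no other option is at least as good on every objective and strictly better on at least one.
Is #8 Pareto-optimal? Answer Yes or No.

#1: worse on cost (275 vs 82).
#2: worse on cost (95 vs 82).
#3: worse on benefit score (48 vs 66).
#4: worse on cost (107 vs 82).
#5: worse on benefit score (53 vs 66).
#6: worse on cost (155 vs 82).
#7: worse on cost (106 vs 82).
#9: worse on cost (95 vs 82).
#10: worse on cost (126 vs 82).
#11: worse on benefit score (42 vs 66).
No option is at least as good as #8 on every objective and strictly better on one.

Yes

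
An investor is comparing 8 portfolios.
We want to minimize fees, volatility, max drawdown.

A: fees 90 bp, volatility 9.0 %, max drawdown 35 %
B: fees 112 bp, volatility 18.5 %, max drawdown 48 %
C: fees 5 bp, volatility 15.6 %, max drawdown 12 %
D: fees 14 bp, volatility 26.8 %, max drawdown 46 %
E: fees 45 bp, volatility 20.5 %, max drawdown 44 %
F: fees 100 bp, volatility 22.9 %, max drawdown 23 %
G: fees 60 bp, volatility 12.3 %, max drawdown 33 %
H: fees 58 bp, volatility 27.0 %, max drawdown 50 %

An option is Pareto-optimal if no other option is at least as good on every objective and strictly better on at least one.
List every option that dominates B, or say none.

A, C, G

A: fees 90≤112, volatility 9.0≤18.5, max drawdown 35≤48 — dominates B.
C: fees 5≤112, volatility 15.6≤18.5, max drawdown 12≤48 — dominates B.
G: fees 60≤112, volatility 12.3≤18.5, max drawdown 33≤48 — dominates B.
Others (D, E, F, H) are each worse than B on at least one objective.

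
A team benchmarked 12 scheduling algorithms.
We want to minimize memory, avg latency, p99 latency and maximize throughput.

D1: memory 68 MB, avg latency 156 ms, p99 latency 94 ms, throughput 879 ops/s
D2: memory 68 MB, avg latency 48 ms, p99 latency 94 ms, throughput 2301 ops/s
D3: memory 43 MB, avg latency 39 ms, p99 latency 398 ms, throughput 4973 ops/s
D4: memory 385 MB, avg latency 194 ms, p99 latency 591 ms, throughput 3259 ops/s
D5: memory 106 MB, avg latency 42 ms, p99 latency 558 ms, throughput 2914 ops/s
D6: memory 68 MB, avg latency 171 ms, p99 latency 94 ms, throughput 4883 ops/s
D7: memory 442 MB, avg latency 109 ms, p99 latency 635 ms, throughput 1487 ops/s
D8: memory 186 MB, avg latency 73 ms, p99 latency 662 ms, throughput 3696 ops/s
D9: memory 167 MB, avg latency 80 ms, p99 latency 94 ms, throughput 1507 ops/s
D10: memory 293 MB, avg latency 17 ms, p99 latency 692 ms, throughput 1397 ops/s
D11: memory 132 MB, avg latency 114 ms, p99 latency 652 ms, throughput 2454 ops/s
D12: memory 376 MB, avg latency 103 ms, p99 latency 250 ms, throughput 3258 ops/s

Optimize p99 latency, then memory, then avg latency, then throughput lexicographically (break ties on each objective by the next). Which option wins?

D2

First minimize p99 latency: best is 94, kept {D1, D2, D6, D9}.
Then minimize memory: best is 68, kept {D1, D2, D6}.
Then minimize avg latency: best is 48, kept {D2}.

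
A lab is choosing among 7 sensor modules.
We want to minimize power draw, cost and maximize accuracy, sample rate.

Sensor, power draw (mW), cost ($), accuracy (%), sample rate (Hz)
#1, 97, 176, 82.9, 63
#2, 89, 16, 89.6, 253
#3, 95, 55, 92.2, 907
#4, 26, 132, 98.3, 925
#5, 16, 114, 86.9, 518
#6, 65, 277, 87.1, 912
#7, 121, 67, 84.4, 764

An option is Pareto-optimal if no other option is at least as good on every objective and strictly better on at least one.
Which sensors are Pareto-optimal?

#1: dominated by #2 (power draw 89≤97, cost 16≤176, accuracy 89.6≥82.9, sample rate 253≥63).
#2: not dominated (best cost).
#3: not dominated.
#4: not dominated (best accuracy).
#5: not dominated (best power draw).
#6: dominated by #4 (power draw 26≤65, cost 132≤277, accuracy 98.3≥87.1, sample rate 925≥912).
#7: dominated by #3 (power draw 95≤121, cost 55≤67, accuracy 92.2≥84.4, sample rate 907≥764).

#2, #3, #4, #5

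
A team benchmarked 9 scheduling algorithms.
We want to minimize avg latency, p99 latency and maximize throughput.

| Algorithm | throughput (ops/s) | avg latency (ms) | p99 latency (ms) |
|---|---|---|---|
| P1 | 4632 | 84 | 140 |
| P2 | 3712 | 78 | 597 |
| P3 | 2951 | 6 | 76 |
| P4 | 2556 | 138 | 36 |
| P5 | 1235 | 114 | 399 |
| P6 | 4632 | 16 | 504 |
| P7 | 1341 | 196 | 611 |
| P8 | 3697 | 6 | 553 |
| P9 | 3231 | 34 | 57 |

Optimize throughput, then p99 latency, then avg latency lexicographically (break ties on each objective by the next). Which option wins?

P1

First maximize throughput: best is 4632, kept {P1, P6}.
Then minimize p99 latency: best is 140, kept {P1}.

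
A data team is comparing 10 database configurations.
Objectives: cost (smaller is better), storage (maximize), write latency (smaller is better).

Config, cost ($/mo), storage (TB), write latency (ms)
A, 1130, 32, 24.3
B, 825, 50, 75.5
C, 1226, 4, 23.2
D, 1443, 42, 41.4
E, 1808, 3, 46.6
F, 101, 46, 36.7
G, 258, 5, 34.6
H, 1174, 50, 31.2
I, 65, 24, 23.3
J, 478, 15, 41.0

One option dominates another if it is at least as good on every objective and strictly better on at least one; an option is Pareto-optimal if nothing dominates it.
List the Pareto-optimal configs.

A, B, C, F, H, I

A: not dominated.
B: not dominated.
C: not dominated (best write latency).
D: dominated by F (cost 101≤1443, storage 46≥42, write latency 36.7≤41.4).
E: dominated by A (cost 1130≤1808, storage 32≥3, write latency 24.3≤46.6).
F: not dominated.
G: dominated by I (cost 65≤258, storage 24≥5, write latency 23.3≤34.6).
H: not dominated.
I: not dominated (best cost).
J: dominated by F (cost 101≤478, storage 46≥15, write latency 36.7≤41.0).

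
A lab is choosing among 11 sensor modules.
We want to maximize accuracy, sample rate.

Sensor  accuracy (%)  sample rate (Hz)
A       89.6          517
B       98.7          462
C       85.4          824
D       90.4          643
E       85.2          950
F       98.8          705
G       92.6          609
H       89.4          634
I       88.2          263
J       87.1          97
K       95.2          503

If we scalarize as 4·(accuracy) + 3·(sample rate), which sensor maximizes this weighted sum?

A: 4·89.6 + 3·517 = 1909.4
B: 4·98.7 + 3·462 = 1780.8
C: 4·85.4 + 3·824 = 2813.6
D: 4·90.4 + 3·643 = 2290.6
E: 4·85.2 + 3·950 = 3190.8
F: 4·98.8 + 3·705 = 2510.2
G: 4·92.6 + 3·609 = 2197.4
H: 4·89.4 + 3·634 = 2259.6
I: 4·88.2 + 3·263 = 1141.8
J: 4·87.1 + 3·97 = 639.4
K: 4·95.2 + 3·503 = 1889.8
Highest: E at 3190.8.

E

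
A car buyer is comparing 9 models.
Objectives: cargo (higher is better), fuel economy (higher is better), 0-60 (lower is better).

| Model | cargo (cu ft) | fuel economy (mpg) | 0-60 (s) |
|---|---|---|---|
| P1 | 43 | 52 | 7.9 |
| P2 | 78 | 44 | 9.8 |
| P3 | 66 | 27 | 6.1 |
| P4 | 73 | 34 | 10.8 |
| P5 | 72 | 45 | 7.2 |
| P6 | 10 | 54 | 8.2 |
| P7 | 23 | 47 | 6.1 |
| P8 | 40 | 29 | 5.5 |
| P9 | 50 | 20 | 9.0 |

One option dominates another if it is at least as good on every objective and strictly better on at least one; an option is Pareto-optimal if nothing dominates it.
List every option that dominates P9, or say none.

P3, P5

P3: cargo 66≥50, fuel economy 27≥20, 0-60 6.1≤9.0 — dominates P9.
P5: cargo 72≥50, fuel economy 45≥20, 0-60 7.2≤9.0 — dominates P9.
Others (P1, P2, P4, P6, P7, P8) are each worse than P9 on at least one objective.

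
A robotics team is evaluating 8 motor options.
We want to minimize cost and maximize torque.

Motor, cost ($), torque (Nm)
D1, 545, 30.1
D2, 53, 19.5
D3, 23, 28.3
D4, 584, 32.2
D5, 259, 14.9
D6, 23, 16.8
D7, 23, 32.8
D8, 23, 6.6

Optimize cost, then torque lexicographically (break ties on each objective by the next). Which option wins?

First minimize cost: best is 23, kept {D3, D6, D7, D8}.
Then maximize torque: best is 32.8, kept {D7}.

D7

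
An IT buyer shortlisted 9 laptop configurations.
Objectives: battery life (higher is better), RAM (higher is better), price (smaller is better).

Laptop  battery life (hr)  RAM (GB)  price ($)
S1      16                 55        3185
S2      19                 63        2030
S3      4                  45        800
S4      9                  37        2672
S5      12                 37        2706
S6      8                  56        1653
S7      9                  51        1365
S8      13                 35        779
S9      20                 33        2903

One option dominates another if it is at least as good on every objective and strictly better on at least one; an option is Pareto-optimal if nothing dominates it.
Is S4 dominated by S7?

S7 vs S4: battery life 9≥9, RAM 51≥37, price 1365≤2672 — S7 is at least as good on every objective with at least one strict improvement.

Yes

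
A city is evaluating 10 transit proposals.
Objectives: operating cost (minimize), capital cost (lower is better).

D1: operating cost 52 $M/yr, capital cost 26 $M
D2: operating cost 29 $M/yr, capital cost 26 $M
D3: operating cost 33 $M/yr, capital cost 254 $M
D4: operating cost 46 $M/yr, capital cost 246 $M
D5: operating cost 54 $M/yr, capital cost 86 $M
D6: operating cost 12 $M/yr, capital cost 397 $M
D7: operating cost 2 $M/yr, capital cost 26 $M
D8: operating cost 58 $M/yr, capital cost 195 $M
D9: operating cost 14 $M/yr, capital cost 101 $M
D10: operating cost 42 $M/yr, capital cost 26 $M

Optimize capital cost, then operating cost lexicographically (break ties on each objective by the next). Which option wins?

D7

First minimize capital cost: best is 26, kept {D1, D2, D7, D10}.
Then minimize operating cost: best is 2, kept {D7}.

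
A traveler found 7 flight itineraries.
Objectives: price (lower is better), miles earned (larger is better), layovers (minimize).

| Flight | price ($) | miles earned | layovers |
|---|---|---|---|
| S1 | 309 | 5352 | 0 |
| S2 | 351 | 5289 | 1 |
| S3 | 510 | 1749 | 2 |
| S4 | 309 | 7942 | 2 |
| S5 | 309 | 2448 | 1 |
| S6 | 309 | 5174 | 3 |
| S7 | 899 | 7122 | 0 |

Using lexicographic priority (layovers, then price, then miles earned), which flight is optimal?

S1

First minimize layovers: best is 0, kept {S1, S7}.
Then minimize price: best is 309, kept {S1}.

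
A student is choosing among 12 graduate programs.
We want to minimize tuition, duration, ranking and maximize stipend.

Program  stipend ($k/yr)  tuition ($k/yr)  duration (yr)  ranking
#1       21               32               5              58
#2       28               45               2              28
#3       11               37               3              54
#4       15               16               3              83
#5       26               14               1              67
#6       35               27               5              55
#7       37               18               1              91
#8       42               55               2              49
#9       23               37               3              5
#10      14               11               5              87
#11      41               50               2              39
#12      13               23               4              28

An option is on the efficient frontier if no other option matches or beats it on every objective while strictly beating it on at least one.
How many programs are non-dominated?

9

#1: dominated by #6 (stipend 35≥21, tuition 27≤32, duration 5≤5, ranking 55≤58).
#2: not dominated.
#3: dominated by #9 (stipend 23≥11, tuition 37≤37, duration 3≤3, ranking 5≤54).
#4: dominated by #5 (stipend 26≥15, tuition 14≤16, duration 1≤3, ranking 67≤83).
#5: not dominated.
#6: not dominated.
#7: not dominated.
#8: not dominated (best stipend).
#9: not dominated (best ranking).
#10: not dominated (best tuition).
#11: not dominated.
#12: not dominated.
Pareto-optimal: #2, #5, #6, #7, #8, #9, #10, #11, #12 → 9.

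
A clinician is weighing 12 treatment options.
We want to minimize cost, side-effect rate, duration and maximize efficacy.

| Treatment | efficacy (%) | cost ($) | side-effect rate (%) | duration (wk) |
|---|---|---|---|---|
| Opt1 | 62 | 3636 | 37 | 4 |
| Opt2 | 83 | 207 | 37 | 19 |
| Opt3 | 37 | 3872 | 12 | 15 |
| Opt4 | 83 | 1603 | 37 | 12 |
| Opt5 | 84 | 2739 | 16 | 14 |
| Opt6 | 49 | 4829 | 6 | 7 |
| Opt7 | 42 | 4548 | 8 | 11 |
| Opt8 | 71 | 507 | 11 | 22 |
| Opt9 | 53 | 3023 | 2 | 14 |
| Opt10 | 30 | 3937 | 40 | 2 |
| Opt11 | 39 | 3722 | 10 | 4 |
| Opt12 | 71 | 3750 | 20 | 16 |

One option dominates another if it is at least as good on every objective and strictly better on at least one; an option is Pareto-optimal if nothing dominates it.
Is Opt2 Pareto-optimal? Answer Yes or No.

Yes

Opt1: worse on efficacy (62 vs 83).
Opt3: worse on efficacy (37 vs 83).
Opt4: worse on cost (1603 vs 207).
Opt5: worse on cost (2739 vs 207).
Opt6: worse on efficacy (49 vs 83).
Opt7: worse on efficacy (42 vs 83).
Opt8: worse on efficacy (71 vs 83).
Opt9: worse on efficacy (53 vs 83).
Opt10: worse on efficacy (30 vs 83).
Opt11: worse on efficacy (39 vs 83).
Opt12: worse on efficacy (71 vs 83).
No option is at least as good as Opt2 on every objective and strictly better on one.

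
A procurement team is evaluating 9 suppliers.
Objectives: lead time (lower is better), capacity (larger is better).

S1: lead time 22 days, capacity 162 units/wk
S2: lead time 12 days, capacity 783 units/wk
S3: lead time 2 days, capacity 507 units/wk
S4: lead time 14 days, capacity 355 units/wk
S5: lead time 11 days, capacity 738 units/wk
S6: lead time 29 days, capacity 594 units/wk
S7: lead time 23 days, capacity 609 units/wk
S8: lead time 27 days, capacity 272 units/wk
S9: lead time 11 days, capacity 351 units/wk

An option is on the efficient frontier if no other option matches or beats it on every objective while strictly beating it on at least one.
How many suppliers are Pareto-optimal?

3

S1: dominated by S2 (lead time 12≤22, capacity 783≥162).
S2: not dominated (best capacity).
S3: not dominated (best lead time).
S4: dominated by S2 (lead time 12≤14, capacity 783≥355).
S5: not dominated.
S6: dominated by S2 (lead time 12≤29, capacity 783≥594).
S7: dominated by S2 (lead time 12≤23, capacity 783≥609).
S8: dominated by S2 (lead time 12≤27, capacity 783≥272).
S9: dominated by S3 (lead time 2≤11, capacity 507≥351).
Pareto-optimal: S2, S3, S5 → 3.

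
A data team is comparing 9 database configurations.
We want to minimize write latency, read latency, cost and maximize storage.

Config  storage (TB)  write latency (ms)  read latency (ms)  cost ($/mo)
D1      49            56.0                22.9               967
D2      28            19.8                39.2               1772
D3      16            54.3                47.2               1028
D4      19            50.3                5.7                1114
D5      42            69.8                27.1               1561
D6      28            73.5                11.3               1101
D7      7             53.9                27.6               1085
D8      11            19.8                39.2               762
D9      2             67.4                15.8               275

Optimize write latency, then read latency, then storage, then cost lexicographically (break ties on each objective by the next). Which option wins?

D2

First minimize write latency: best is 19.8, kept {D2, D8}.
Then minimize read latency: best is 39.2, kept {D2, D8}.
Then maximize storage: best is 28, kept {D2}.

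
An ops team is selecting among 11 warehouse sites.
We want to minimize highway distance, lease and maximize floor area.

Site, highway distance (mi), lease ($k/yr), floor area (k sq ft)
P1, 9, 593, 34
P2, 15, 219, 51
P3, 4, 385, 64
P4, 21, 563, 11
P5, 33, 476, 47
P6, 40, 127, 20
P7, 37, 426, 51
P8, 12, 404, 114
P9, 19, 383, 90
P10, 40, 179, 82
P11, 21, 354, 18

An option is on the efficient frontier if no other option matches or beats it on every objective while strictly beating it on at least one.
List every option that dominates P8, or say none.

none

P1: worse on lease (593 vs 404).
P2: worse on highway distance (15 vs 12).
P3: worse on floor area (64 vs 114).
P4: worse on highway distance (21 vs 12).
P5: worse on highway distance (33 vs 12).
P6: worse on highway distance (40 vs 12).
P7: worse on highway distance (37 vs 12).
P9: worse on highway distance (19 vs 12).
P10: worse on highway distance (40 vs 12).
P11: worse on highway distance (21 vs 12).
No option dominates P8.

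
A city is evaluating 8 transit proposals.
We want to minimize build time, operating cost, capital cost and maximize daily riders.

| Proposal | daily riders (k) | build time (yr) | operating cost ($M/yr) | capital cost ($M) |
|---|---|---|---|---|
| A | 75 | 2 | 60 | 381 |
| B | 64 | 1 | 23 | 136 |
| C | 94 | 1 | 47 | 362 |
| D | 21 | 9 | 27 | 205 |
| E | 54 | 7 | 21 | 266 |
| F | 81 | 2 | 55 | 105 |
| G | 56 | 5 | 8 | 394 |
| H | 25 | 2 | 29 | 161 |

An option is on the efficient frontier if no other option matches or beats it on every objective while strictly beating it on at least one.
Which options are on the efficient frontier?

B, C, E, F, G

A: dominated by C (daily riders 94≥75, build time 1≤2, operating cost 47≤60, capital cost 362≤381).
B: not dominated.
C: not dominated (best daily riders).
D: dominated by B (daily riders 64≥21, build time 1≤9, operating cost 23≤27, capital cost 136≤205).
E: not dominated.
F: not dominated (best capital cost).
G: not dominated (best operating cost).
H: dominated by B (daily riders 64≥25, build time 1≤2, operating cost 23≤29, capital cost 136≤161).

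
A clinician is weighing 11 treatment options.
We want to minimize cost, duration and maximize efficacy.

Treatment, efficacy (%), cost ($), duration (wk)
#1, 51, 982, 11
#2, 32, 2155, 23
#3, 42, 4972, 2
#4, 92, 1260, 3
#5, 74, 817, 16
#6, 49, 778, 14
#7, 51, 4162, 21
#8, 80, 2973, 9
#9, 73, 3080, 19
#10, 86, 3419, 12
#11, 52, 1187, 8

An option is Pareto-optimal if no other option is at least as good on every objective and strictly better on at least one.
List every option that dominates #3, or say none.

none

#1: worse on duration (11 vs 2).
#2: worse on efficacy (32 vs 42).
#4: worse on duration (3 vs 2).
#5: worse on duration (16 vs 2).
#6: worse on duration (14 vs 2).
#7: worse on duration (21 vs 2).
#8: worse on duration (9 vs 2).
#9: worse on duration (19 vs 2).
#10: worse on duration (12 vs 2).
#11: worse on duration (8 vs 2).
No option dominates #3.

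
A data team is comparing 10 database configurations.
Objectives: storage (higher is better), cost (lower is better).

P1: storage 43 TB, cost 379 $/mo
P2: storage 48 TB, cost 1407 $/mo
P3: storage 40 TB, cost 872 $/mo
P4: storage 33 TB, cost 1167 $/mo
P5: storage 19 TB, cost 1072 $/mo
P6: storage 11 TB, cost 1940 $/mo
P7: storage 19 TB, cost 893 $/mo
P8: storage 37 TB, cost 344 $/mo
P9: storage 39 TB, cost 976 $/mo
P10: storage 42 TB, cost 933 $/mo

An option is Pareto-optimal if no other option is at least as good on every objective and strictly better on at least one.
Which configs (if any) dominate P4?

P1, P3, P8, P9, P10

P1: storage 43≥33, cost 379≤1167 — dominates P4.
P3: storage 40≥33, cost 872≤1167 — dominates P4.
P8: storage 37≥33, cost 344≤1167 — dominates P4.
P9: storage 39≥33, cost 976≤1167 — dominates P4.
P10: storage 42≥33, cost 933≤1167 — dominates P4.
Others (P2, P5, P6, P7) are each worse than P4 on at least one objective.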